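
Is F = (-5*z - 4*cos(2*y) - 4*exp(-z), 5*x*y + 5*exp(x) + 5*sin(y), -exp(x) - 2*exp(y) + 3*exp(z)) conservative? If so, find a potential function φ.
No, ∇×F = (-2*exp(y), exp(x) - 5 + 4*exp(-z), 5*y + 5*exp(x) - 8*sin(2*y)) ≠ 0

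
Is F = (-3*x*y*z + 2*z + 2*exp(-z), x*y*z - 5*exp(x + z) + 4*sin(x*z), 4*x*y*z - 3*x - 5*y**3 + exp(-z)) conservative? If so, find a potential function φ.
No, ∇×F = (-x*y + 4*x*z - 4*x*cos(x*z) - 15*y**2 + 5*exp(x + z), -3*x*y - 4*y*z + 5 - 2*exp(-z), 3*x*z + y*z + 4*z*cos(x*z) - 5*exp(x + z)) ≠ 0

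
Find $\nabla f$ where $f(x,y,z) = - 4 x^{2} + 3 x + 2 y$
(3 - 8*x, 2, 0)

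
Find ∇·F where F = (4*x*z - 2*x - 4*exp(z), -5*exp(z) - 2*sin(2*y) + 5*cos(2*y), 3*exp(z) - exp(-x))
4*z + 3*exp(z) - 10*sin(2*y) - 4*cos(2*y) - 2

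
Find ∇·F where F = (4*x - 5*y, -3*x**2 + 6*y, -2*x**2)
10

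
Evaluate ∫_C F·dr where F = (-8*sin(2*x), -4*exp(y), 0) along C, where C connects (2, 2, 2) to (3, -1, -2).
4*(-1 + E*(-cos(4) + cos(6) + exp(2)))*exp(-1)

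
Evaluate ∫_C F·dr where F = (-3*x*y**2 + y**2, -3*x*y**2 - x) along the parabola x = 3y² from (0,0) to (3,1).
-103/10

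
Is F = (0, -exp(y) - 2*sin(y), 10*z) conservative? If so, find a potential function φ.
Yes, F is conservative. φ = 5*z**2 - exp(y) + 2*cos(y)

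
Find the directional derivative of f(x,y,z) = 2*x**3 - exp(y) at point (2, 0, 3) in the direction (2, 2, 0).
23*sqrt(2)/2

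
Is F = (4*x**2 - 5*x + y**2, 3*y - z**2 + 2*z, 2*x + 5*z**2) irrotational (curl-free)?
No, ∇×F = (2*z - 2, -2, -2*y)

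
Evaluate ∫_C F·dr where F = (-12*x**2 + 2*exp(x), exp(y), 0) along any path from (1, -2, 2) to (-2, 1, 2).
-E + exp(-2) + 36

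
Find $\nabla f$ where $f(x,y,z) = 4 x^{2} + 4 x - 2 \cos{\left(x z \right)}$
(8*x + 2*z*sin(x*z) + 4, 0, 2*x*sin(x*z))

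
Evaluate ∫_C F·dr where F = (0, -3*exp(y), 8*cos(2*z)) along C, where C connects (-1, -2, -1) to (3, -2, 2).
4*sin(4) + 4*sin(2)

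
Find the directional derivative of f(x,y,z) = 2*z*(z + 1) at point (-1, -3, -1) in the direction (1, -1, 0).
0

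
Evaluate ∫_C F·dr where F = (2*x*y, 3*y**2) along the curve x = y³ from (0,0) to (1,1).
13/7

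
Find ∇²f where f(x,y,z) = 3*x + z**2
2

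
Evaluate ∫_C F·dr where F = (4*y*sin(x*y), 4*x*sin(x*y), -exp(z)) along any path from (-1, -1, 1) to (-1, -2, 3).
-exp(3) - 4*cos(2) + 4*cos(1) + E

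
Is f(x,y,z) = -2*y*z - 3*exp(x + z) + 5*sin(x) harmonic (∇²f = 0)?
No, ∇²f = -6*exp(x + z) - 5*sin(x)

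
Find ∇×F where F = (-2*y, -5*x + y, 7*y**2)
(14*y, 0, -3)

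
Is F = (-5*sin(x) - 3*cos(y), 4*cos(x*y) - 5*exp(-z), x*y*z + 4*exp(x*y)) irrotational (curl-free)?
No, ∇×F = (x*z + 4*x*exp(x*y) - 5*exp(-z), y*(-z - 4*exp(x*y)), -4*y*sin(x*y) - 3*sin(y))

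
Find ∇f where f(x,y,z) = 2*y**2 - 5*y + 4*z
(0, 4*y - 5, 4)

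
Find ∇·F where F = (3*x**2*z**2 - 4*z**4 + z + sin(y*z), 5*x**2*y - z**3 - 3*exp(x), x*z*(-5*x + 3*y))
3*x*(y + 2*z**2)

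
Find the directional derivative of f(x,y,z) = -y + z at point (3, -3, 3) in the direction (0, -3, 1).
2*sqrt(10)/5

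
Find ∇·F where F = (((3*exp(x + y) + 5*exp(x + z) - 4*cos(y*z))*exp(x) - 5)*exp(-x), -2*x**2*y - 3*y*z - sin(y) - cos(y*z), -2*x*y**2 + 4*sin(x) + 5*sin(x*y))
-2*x**2 + z*sin(y*z) - 3*z + 3*exp(x + y) + 5*exp(x + z) - cos(y) + 5*exp(-x)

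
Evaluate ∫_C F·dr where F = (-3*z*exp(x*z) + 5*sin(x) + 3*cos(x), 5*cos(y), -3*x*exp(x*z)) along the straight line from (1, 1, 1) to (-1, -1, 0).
-16*sin(1) - 3 + 3*E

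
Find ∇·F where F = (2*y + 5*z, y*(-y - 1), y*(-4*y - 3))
-2*y - 1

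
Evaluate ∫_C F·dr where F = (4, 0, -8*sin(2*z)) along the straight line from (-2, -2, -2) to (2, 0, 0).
20 - 4*cos(4)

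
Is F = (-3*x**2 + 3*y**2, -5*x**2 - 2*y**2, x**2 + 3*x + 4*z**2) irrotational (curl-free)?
No, ∇×F = (0, -2*x - 3, -10*x - 6*y)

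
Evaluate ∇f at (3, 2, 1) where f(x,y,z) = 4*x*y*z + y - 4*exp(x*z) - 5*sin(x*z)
(-4*exp(3) - 5*cos(3) + 8, 13, -12*exp(3) - 15*cos(3) + 24)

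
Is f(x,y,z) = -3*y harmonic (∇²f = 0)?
Yes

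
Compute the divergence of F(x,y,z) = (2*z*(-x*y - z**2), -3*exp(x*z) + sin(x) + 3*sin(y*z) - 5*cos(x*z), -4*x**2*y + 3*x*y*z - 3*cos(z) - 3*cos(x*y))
3*x*y - 2*y*z + 3*z*cos(y*z) + 3*sin(z)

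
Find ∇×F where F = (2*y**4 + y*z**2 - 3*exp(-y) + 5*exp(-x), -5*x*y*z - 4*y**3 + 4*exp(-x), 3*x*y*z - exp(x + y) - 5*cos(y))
(5*x*y + 3*x*z - exp(x + y) + 5*sin(y), -y*z + exp(x + y), -8*y**3 - 5*y*z - z**2 - 3*exp(-y) - 4*exp(-x))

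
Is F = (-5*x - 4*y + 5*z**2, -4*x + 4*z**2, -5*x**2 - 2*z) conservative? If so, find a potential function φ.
No, ∇×F = (-8*z, 10*x + 10*z, 0) ≠ 0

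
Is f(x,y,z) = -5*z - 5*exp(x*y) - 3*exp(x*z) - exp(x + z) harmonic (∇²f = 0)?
No, ∇²f = -5*x**2*exp(x*y) - 3*x**2*exp(x*z) - 5*y**2*exp(x*y) - 3*z**2*exp(x*z) - 2*exp(x + z)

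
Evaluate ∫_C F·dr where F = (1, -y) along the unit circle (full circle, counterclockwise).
0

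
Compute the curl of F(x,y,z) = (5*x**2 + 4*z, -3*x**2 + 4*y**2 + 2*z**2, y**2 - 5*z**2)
(2*y - 4*z, 4, -6*x)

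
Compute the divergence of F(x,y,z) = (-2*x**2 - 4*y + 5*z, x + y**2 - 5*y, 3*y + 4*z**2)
-4*x + 2*y + 8*z - 5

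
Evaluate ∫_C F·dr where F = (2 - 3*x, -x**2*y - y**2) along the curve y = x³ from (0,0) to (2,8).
-806/3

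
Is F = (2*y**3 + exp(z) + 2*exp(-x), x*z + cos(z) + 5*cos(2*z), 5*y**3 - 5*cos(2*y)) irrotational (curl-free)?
No, ∇×F = (-x + 15*y**2 + 10*sin(2*y) + sin(z) + 10*sin(2*z), exp(z), -6*y**2 + z)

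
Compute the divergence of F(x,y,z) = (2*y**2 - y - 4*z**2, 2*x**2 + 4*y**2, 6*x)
8*y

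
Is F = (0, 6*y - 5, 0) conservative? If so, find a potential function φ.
Yes, F is conservative. φ = y*(3*y - 5)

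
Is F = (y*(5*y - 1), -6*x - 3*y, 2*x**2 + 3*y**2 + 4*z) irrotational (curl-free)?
No, ∇×F = (6*y, -4*x, -10*y - 5)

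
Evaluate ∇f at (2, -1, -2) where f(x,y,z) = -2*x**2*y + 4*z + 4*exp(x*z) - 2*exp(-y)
(8 - 8*exp(-4), -8 + 2*E, 8*exp(-4) + 4)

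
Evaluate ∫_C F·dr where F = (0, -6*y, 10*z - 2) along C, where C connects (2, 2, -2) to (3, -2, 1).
-21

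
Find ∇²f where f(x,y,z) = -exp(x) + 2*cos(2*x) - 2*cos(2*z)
-exp(x) - 8*cos(2*x) + 8*cos(2*z)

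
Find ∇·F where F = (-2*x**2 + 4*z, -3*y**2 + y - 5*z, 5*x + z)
-4*x - 6*y + 2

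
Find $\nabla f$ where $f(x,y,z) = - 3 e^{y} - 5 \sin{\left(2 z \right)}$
(0, -3*exp(y), -10*cos(2*z))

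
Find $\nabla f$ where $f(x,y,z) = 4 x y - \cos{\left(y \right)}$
(4*y, 4*x + sin(y), 0)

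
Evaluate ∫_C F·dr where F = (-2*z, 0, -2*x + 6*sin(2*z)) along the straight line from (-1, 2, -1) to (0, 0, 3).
-3*cos(6) + 3*cos(2) + 2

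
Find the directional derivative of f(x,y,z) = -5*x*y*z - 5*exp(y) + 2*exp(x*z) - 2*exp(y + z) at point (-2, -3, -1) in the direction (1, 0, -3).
sqrt(10)*(6 + 10*exp(6) + 75*exp(4))*exp(-4)/10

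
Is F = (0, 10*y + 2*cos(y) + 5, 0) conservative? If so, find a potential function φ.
Yes, F is conservative. φ = 5*y**2 + 5*y + 2*sin(y)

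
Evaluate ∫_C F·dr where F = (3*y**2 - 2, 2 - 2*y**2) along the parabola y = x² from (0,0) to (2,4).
-292/15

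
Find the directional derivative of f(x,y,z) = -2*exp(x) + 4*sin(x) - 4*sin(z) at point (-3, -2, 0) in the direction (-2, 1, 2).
4*(-2*(cos(3) + 1)*exp(3) + 1)*exp(-3)/3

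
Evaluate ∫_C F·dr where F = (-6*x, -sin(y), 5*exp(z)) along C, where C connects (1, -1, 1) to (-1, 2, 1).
-cos(1) + cos(2)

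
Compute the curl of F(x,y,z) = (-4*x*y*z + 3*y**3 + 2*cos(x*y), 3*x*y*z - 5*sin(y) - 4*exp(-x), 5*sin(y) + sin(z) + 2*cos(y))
(-3*x*y - 2*sin(y) + 5*cos(y), -4*x*y, 4*x*z + 2*x*sin(x*y) - 9*y**2 + 3*y*z + 4*exp(-x))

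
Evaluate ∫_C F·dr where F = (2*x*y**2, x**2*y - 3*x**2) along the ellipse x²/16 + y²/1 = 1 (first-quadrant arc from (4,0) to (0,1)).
-36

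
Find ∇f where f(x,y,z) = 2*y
(0, 2, 0)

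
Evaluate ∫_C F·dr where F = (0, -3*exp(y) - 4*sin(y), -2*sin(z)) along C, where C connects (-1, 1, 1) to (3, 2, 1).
-3*exp(2) - 4*cos(1) + 4*cos(2) + 3*E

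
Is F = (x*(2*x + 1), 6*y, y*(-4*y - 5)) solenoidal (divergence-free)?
No, ∇·F = 4*x + 7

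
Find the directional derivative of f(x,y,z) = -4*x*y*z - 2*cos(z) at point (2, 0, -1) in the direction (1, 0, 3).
-3*sqrt(10)*sin(1)/5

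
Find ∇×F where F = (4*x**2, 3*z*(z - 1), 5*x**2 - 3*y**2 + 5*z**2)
(-6*y - 6*z + 3, -10*x, 0)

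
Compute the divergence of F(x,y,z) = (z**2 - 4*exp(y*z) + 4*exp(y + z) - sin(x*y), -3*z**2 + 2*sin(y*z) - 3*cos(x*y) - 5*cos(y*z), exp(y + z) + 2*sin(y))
3*x*sin(x*y) - y*cos(x*y) + 5*z*sin(y*z) + 2*z*cos(y*z) + exp(y + z)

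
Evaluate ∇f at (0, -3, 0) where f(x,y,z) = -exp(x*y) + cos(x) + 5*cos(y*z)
(3, 0, 0)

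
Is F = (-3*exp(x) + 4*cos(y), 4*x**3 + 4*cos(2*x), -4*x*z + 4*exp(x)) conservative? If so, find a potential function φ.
No, ∇×F = (0, 4*z - 4*exp(x), 12*x**2 - 8*sin(2*x) + 4*sin(y)) ≠ 0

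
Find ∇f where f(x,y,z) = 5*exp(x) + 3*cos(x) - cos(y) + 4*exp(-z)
(5*exp(x) - 3*sin(x), sin(y), -4*exp(-z))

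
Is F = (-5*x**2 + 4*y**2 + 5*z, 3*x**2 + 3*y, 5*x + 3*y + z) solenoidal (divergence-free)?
No, ∇·F = 4 - 10*x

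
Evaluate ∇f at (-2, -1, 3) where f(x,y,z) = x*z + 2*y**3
(3, 6, -2)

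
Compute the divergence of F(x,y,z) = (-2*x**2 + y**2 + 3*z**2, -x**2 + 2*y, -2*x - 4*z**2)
-4*x - 8*z + 2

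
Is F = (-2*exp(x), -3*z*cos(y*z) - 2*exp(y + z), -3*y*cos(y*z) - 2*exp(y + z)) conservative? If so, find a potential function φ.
Yes, F is conservative. φ = -2*exp(x) - 2*exp(y + z) - 3*sin(y*z)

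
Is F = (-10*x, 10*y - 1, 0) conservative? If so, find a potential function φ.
Yes, F is conservative. φ = -5*x**2 + 5*y**2 - y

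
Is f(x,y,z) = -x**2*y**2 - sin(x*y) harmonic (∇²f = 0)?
No, ∇²f = (x**2 + y**2)*(sin(x*y) - 2)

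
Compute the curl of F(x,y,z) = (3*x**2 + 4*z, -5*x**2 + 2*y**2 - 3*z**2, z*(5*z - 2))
(6*z, 4, -10*x)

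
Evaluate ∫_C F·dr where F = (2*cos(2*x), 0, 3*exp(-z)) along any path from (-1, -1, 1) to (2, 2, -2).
-3*exp(2) + sin(4) + sin(2) + 3*exp(-1)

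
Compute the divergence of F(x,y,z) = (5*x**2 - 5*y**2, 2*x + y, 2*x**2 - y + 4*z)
10*x + 5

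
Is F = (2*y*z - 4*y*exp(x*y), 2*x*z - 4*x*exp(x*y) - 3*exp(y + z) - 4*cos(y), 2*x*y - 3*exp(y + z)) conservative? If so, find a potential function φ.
Yes, F is conservative. φ = 2*x*y*z - 4*exp(x*y) - 3*exp(y + z) - 4*sin(y)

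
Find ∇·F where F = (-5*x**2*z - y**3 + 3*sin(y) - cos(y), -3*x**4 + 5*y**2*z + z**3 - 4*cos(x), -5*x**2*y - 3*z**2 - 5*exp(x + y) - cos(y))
2*z*(-5*x + 5*y - 3)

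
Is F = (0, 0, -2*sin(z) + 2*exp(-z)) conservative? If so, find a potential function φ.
Yes, F is conservative. φ = 2*cos(z) - 2*exp(-z)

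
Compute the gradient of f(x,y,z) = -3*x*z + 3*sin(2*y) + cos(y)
(-3*z, -sin(y) + 6*cos(2*y), -3*x)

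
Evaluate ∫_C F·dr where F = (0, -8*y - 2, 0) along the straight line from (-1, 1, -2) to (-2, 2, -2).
-14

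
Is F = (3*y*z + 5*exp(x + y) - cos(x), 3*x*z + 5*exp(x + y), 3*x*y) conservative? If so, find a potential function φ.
Yes, F is conservative. φ = 3*x*y*z + 5*exp(x + y) - sin(x)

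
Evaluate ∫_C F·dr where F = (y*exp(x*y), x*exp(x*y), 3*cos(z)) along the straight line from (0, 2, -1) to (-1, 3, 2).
-1 + exp(-3) + 3*sin(1) + 3*sin(2)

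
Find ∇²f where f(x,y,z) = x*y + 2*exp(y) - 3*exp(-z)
2*exp(y) - 3*exp(-z)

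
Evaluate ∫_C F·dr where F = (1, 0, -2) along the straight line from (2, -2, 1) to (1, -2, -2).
5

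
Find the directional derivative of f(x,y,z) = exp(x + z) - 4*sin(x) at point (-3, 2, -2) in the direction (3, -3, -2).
sqrt(22)*(1 - 12*exp(5)*cos(3))*exp(-5)/22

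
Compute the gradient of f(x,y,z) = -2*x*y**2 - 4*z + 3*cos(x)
(-2*y**2 - 3*sin(x), -4*x*y, -4)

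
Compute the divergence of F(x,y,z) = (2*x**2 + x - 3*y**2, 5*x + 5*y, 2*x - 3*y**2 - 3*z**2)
4*x - 6*z + 6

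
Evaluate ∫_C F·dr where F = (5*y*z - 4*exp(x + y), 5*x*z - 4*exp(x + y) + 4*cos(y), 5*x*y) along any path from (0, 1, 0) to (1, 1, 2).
-4*exp(2) + 10 + 4*E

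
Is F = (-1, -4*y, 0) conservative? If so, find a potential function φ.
Yes, F is conservative. φ = -x - 2*y**2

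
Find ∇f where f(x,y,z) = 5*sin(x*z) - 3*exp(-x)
(5*z*cos(x*z) + 3*exp(-x), 0, 5*x*cos(x*z))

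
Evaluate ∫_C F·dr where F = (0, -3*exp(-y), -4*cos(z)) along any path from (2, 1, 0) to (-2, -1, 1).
-4*sin(1) + 6*sinh(1)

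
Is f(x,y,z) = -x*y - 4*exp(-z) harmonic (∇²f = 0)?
No, ∇²f = -4*exp(-z)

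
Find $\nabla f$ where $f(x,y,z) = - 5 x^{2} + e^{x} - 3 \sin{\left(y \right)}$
(-10*x + exp(x), -3*cos(y), 0)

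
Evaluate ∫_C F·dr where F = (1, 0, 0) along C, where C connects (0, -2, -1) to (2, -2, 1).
2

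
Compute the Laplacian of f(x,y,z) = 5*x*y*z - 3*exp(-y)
-3*exp(-y)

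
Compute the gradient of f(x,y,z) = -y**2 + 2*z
(0, -2*y, 2)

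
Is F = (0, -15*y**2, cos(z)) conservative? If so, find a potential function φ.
Yes, F is conservative. φ = -5*y**3 + sin(z)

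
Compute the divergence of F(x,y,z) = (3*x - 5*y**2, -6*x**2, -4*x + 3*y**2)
3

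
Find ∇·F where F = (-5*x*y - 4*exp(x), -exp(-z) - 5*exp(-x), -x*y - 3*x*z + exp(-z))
-3*x - 5*y - 4*exp(x) - exp(-z)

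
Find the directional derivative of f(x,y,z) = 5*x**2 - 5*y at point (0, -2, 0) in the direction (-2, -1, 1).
5*sqrt(6)/6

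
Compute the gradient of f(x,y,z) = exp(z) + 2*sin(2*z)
(0, 0, exp(z) + 4*cos(2*z))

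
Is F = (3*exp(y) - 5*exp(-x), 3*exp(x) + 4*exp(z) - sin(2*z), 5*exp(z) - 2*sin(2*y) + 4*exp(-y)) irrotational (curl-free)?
No, ∇×F = (-4*exp(z) - 4*cos(2*y) + 2*cos(2*z) - 4*exp(-y), 0, 3*exp(x) - 3*exp(y))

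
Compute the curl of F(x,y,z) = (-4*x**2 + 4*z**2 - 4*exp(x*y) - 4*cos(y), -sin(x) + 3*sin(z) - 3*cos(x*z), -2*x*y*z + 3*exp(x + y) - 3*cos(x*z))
(-2*x*z - 3*x*sin(x*z) + 3*exp(x + y) - 3*cos(z), 2*y*z - 3*z*sin(x*z) + 8*z - 3*exp(x + y), 4*x*exp(x*y) + 3*z*sin(x*z) - 4*sin(y) - cos(x))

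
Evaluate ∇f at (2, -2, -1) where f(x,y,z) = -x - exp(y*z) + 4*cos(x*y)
(-1 - 8*sin(4), 8*sin(4) + exp(2), 2*exp(2))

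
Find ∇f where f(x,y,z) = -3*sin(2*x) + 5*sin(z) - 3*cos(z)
(-6*cos(2*x), 0, 3*sin(z) + 5*cos(z))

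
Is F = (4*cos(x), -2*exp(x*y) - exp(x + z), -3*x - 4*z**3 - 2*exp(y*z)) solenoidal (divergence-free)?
No, ∇·F = -2*x*exp(x*y) - 2*y*exp(y*z) - 12*z**2 - 4*sin(x)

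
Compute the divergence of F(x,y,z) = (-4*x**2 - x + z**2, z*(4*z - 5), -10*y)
-8*x - 1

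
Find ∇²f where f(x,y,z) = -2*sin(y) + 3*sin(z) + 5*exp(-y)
2*sin(y) - 3*sin(z) + 5*exp(-y)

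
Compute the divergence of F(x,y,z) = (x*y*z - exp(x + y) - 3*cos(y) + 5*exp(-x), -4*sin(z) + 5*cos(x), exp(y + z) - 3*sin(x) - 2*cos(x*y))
((y*z - exp(x + y) + exp(y + z))*exp(x) - 5)*exp(-x)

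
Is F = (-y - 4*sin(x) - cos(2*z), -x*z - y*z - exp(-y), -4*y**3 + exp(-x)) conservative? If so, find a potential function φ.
No, ∇×F = (x - 12*y**2 + y, 2*sin(2*z) + exp(-x), 1 - z) ≠ 0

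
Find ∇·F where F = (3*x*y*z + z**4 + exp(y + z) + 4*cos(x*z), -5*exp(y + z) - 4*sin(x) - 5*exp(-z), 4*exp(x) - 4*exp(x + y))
3*y*z - 4*z*sin(x*z) - 5*exp(y + z)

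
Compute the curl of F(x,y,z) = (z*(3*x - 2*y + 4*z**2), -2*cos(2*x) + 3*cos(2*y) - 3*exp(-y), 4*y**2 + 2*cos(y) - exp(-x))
(8*y - 2*sin(y), 3*x - 2*y + 12*z**2 - exp(-x), 2*z + 4*sin(2*x))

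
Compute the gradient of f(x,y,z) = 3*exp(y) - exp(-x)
(exp(-x), 3*exp(y), 0)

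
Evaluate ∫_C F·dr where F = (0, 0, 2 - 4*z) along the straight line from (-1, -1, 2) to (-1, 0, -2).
-8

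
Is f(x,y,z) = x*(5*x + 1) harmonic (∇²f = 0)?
No, ∇²f = 10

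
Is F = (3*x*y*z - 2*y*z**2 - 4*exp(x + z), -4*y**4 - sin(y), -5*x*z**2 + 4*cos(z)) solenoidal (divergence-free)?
No, ∇·F = -10*x*z - 16*y**3 + 3*y*z - 4*exp(x + z) - 4*sin(z) - cos(y)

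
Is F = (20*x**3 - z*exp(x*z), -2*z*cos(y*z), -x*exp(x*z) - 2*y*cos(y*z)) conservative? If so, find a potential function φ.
Yes, F is conservative. φ = 5*x**4 - exp(x*z) - 2*sin(y*z)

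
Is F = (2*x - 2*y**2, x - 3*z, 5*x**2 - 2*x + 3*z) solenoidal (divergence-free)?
No, ∇·F = 5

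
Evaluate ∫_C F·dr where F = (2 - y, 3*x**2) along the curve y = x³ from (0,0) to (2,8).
288/5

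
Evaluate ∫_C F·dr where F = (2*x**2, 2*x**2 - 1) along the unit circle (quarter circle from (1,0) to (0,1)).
-1/3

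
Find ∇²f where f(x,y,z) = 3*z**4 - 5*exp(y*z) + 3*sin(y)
-5*y**2*exp(y*z) - 5*z**2*exp(y*z) + 36*z**2 - 3*sin(y)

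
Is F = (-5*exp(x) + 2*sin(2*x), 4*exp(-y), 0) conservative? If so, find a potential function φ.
Yes, F is conservative. φ = -5*exp(x) - cos(2*x) - 4*exp(-y)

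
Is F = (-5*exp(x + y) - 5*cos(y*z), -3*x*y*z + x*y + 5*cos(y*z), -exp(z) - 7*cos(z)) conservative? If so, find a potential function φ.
No, ∇×F = (y*(3*x + 5*sin(y*z)), 5*y*sin(y*z), -3*y*z + y - 5*z*sin(y*z) + 5*exp(x + y)) ≠ 0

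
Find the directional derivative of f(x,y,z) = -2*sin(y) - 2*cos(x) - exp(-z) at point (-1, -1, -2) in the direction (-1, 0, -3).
sqrt(10)*(-3*exp(2) + 2*sin(1))/10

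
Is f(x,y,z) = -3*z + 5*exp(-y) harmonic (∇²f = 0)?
No, ∇²f = 5*exp(-y)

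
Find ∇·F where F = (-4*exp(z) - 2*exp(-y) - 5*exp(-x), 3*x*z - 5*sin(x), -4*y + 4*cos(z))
-4*sin(z) + 5*exp(-x)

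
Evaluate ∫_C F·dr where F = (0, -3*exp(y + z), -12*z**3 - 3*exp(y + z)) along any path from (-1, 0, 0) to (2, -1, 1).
-3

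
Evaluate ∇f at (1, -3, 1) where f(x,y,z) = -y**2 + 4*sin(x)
(4*cos(1), 6, 0)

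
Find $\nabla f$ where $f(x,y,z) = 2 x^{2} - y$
(4*x, -1, 0)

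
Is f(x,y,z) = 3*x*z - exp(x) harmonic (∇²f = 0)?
No, ∇²f = -exp(x)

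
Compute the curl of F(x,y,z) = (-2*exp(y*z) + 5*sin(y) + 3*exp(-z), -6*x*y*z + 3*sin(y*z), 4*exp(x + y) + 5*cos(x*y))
(6*x*y - 5*x*sin(x*y) - 3*y*cos(y*z) + 4*exp(x + y), -2*y*exp(y*z) + 5*y*sin(x*y) - 4*exp(x + y) - 3*exp(-z), -6*y*z + 2*z*exp(y*z) - 5*cos(y))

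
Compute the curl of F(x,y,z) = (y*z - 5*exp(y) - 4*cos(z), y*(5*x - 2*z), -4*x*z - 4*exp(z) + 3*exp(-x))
(2*y, y + 4*z + 4*sin(z) + 3*exp(-x), 5*y - z + 5*exp(y))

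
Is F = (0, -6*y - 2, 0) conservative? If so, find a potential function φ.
Yes, F is conservative. φ = y*(-3*y - 2)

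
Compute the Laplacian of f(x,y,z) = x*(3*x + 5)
6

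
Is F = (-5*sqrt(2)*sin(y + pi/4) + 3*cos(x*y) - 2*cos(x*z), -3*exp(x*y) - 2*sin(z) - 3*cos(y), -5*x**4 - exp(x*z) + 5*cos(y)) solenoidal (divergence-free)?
No, ∇·F = -3*x*exp(x*y) - x*exp(x*z) - 3*y*sin(x*y) + 2*z*sin(x*z) + 3*sin(y)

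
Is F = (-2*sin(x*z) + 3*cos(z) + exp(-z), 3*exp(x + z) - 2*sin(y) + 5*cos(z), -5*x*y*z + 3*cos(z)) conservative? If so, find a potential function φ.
No, ∇×F = (-5*x*z - 3*exp(x + z) + 5*sin(z), -2*x*cos(x*z) + 5*y*z - 3*sin(z) - exp(-z), 3*exp(x + z)) ≠ 0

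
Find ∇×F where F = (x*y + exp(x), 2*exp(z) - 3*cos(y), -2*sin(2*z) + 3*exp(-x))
(-2*exp(z), 3*exp(-x), -x)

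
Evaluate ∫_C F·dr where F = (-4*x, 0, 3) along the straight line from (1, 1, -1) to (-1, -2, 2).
9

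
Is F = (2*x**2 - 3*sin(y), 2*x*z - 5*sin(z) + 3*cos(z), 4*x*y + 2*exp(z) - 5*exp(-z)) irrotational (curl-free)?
No, ∇×F = (2*x + 3*sin(z) + 5*cos(z), -4*y, 2*z + 3*cos(y))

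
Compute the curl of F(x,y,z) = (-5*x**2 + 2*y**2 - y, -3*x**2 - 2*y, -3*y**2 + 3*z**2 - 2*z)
(-6*y, 0, -6*x - 4*y + 1)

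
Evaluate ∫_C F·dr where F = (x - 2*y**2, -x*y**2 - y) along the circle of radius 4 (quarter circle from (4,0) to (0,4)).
208/3 - 16*pi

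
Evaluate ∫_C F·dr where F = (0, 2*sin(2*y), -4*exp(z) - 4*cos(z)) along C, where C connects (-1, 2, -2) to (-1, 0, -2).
-1 + cos(4)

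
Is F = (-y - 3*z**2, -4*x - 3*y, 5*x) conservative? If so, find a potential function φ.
No, ∇×F = (0, -6*z - 5, -3) ≠ 0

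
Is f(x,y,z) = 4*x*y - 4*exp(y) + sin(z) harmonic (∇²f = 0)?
No, ∇²f = -4*exp(y) - sin(z)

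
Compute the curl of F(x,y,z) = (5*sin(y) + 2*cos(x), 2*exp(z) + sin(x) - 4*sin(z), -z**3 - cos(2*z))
(-2*exp(z) + 4*cos(z), 0, cos(x) - 5*cos(y))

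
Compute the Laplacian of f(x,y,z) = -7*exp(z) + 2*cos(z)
-7*exp(z) - 2*cos(z)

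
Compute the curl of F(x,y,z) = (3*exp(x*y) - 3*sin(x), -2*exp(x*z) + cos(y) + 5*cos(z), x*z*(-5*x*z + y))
(x*z + 2*x*exp(x*z) + 5*sin(z), z*(10*x*z - y), -3*x*exp(x*y) - 2*z*exp(x*z))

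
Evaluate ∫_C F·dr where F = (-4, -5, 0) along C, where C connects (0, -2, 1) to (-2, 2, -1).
-12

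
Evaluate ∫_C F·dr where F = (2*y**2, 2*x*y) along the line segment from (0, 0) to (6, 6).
288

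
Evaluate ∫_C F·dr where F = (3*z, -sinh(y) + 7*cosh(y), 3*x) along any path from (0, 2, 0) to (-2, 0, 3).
-7*sinh(2) - 19 + cosh(2)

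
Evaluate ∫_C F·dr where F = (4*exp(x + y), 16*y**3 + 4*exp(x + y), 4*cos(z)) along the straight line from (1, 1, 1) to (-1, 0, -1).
-4*exp(2) - 8*sin(1) - 4 + 4*exp(-1)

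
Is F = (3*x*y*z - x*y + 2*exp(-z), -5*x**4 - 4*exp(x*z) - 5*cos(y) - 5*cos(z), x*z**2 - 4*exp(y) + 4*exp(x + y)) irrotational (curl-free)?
No, ∇×F = (4*x*exp(x*z) - 4*exp(y) + 4*exp(x + y) - 5*sin(z), 3*x*y - z**2 - 4*exp(x + y) - 2*exp(-z), -20*x**3 - 3*x*z + x - 4*z*exp(x*z))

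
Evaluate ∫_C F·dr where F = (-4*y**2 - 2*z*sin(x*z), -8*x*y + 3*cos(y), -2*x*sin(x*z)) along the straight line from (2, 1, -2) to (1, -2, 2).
-8 - 3*sin(2) - 3*sin(1) + 2*cos(2) - 2*cos(4)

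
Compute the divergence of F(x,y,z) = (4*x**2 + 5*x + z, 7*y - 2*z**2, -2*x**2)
8*x + 12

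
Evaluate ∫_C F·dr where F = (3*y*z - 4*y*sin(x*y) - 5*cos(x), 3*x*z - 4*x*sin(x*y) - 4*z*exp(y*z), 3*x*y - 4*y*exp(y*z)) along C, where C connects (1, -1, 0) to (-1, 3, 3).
-4*exp(9) - 23 + 4*cos(3) - 4*cos(1) + 10*sin(1)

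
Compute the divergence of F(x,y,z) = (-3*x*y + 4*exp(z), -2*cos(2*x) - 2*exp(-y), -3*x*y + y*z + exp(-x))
-2*y + 2*exp(-y)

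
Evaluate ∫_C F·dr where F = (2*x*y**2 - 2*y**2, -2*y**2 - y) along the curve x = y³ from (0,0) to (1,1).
-97/60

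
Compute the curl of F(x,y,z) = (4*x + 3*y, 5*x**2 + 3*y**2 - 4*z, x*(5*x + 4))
(4, -10*x - 4, 10*x - 3)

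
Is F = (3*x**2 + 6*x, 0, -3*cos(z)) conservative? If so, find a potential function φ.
Yes, F is conservative. φ = x**3 + 3*x**2 - 3*sin(z)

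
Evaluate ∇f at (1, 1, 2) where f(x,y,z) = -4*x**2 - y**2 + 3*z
(-8, -2, 3)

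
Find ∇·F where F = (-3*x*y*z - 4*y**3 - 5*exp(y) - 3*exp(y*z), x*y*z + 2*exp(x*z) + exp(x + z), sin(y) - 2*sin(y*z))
x*z - 3*y*z - 2*y*cos(y*z)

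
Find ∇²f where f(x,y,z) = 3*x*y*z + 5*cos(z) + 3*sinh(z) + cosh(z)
-5*cos(z) + 3*sinh(z) + cosh(z)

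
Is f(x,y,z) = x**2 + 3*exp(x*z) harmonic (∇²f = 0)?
No, ∇²f = 3*x**2*exp(x*z) + 3*z**2*exp(x*z) + 2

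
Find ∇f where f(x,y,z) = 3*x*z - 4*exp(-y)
(3*z, 4*exp(-y), 3*x)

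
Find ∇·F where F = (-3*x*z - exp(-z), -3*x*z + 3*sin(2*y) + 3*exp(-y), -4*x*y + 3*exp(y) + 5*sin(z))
-3*z + 6*cos(2*y) + 5*cos(z) - 3*exp(-y)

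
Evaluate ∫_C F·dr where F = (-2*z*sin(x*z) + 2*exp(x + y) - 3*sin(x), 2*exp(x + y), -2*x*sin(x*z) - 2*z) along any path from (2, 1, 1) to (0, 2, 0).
-2*exp(3) - 5*cos(2) + 6 + 2*exp(2)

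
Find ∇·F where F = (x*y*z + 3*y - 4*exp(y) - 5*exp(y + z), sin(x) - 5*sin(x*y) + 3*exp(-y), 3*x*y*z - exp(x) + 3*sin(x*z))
3*x*y - 5*x*cos(x*y) + 3*x*cos(x*z) + y*z - 3*exp(-y)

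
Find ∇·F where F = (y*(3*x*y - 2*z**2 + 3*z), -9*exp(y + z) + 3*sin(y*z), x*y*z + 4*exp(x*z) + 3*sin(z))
x*y + 4*x*exp(x*z) + 3*y**2 + 3*z*cos(y*z) - 9*exp(y + z) + 3*cos(z)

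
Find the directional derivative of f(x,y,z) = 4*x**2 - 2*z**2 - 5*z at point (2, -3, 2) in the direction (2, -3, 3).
-7*sqrt(22)/22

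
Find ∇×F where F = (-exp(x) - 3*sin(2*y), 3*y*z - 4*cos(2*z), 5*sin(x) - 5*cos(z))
(-3*y - 8*sin(2*z), -5*cos(x), 6*cos(2*y))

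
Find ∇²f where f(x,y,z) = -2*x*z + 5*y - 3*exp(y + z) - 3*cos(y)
-6*exp(y + z) + 3*cos(y)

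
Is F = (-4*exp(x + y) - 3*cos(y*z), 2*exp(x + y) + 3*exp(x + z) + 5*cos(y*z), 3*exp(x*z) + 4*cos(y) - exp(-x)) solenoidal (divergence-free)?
No, ∇·F = 3*x*exp(x*z) - 5*z*sin(y*z) - 2*exp(x + y)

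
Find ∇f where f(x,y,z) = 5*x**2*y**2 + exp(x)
(10*x*y**2 + exp(x), 10*x**2*y, 0)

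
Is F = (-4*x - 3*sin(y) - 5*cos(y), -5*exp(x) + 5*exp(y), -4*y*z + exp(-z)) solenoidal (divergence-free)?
No, ∇·F = -4*y + 5*exp(y) - 4 - exp(-z)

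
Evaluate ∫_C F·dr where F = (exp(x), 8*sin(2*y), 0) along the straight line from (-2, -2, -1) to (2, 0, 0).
-4 + 4*cos(4) + 2*sinh(2)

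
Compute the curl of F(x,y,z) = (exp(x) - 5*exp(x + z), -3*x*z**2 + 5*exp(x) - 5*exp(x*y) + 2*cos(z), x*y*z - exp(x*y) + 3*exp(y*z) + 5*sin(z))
(7*x*z - x*exp(x*y) + 3*z*exp(y*z) + 2*sin(z), -y*z + y*exp(x*y) - 5*exp(x + z), -5*y*exp(x*y) - 3*z**2 + 5*exp(x))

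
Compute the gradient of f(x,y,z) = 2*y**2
(0, 4*y, 0)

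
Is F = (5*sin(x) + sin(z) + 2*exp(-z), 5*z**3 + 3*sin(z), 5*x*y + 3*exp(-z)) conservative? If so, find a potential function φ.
No, ∇×F = (5*x - 15*z**2 - 3*cos(z), -5*y + cos(z) - 2*exp(-z), 0) ≠ 0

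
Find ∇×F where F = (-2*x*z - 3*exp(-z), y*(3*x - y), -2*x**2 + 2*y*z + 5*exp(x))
(2*z, 2*x - 5*exp(x) + 3*exp(-z), 3*y)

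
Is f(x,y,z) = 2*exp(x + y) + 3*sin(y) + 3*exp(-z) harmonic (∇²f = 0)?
No, ∇²f = 4*exp(x + y) - 3*sin(y) + 3*exp(-z)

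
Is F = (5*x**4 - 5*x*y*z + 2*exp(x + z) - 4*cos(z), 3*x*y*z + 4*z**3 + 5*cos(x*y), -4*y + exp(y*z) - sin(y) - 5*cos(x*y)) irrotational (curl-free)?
No, ∇×F = (-3*x*y + 5*x*sin(x*y) - 12*z**2 + z*exp(y*z) - cos(y) - 4, -5*x*y - 5*y*sin(x*y) + 2*exp(x + z) + 4*sin(z), 5*x*z + 3*y*z - 5*y*sin(x*y))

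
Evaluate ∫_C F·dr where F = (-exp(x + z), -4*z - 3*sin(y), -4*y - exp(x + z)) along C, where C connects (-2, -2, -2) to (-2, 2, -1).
-exp(-3) + exp(-4) + 24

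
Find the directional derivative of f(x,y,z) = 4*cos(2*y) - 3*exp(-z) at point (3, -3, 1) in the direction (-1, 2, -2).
16*sin(6)/3 - 2*exp(-1)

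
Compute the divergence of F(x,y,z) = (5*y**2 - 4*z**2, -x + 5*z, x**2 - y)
0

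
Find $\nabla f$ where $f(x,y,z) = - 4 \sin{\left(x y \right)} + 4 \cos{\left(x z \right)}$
(-4*y*cos(x*y) - 4*z*sin(x*z), -4*x*cos(x*y), -4*x*sin(x*z))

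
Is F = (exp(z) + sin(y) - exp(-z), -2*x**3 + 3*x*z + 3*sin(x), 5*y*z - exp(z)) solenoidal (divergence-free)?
No, ∇·F = 5*y - exp(z)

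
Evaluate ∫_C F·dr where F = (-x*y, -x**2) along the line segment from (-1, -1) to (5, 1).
-20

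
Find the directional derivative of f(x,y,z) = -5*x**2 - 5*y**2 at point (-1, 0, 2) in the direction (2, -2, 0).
5*sqrt(2)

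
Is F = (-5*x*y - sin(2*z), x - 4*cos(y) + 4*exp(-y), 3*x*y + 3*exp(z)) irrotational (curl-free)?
No, ∇×F = (3*x, -3*y - 2*cos(2*z), 5*x + 1)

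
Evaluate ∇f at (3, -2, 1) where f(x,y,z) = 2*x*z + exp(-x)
(2 - exp(-3), 0, 6)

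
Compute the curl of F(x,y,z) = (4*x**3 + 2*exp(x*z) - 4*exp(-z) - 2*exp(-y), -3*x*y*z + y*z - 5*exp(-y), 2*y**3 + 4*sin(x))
(y*(3*x + 6*y - 1), 2*x*exp(x*z) - 4*cos(x) + 4*exp(-z), -3*y*z - 2*exp(-y))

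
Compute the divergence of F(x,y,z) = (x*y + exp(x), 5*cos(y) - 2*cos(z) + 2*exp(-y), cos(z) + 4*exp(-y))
y + exp(x) - 5*sin(y) - sin(z) - 2*exp(-y)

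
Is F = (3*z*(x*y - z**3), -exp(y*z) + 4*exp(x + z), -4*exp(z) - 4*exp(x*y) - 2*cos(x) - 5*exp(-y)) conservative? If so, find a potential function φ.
No, ∇×F = (-4*x*exp(x*y) + y*exp(y*z) - 4*exp(x + z) + 5*exp(-y), 3*x*y + 4*y*exp(x*y) - 12*z**3 - 2*sin(x), -3*x*z + 4*exp(x + z)) ≠ 0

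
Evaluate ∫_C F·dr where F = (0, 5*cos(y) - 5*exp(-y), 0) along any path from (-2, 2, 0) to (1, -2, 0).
-10*sin(2) + 10*sinh(2)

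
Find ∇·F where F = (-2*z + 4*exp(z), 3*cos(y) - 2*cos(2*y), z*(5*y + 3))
5*y - 3*sin(y) + 4*sin(2*y) + 3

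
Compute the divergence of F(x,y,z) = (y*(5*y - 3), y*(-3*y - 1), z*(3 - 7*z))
-6*y - 14*z + 2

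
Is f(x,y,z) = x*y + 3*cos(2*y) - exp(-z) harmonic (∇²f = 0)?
No, ∇²f = -12*cos(2*y) - exp(-z)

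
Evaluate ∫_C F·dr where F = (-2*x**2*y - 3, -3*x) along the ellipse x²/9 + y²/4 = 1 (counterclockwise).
9*pi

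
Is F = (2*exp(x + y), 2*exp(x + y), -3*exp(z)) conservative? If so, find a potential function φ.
Yes, F is conservative. φ = -3*exp(z) + 2*exp(x + y)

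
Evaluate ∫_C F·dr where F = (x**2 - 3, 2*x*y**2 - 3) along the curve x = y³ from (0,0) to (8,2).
162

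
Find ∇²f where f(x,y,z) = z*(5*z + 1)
10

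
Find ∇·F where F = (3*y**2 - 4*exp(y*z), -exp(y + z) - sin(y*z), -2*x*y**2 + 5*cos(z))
-z*cos(y*z) - exp(y + z) - 5*sin(z)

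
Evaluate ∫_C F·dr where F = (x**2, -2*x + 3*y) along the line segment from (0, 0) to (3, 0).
9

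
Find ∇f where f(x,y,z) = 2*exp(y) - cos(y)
(0, 2*exp(y) + sin(y), 0)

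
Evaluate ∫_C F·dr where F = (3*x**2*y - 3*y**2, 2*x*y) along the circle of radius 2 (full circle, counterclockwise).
-12*pi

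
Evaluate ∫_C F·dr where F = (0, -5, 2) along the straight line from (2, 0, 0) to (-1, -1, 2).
9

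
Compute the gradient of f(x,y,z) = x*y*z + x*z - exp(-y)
(z*(y + 1), x*z + exp(-y), x*(y + 1))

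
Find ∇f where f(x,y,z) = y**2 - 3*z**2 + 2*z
(0, 2*y, 2 - 6*z)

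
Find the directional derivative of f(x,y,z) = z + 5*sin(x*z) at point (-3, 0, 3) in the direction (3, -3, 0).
15*sqrt(2)*cos(9)/2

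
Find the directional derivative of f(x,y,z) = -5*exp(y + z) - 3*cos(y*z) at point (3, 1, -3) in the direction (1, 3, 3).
6*sqrt(19)*(-5 + 3*exp(2)*sin(3))*exp(-2)/19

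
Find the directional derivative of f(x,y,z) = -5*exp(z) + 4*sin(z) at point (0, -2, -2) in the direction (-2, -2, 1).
4*cos(2)/3 - 5*exp(-2)/3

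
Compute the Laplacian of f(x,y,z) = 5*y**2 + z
10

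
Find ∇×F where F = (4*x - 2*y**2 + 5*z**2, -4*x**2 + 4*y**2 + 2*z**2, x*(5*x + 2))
(-4*z, -10*x + 10*z - 2, -8*x + 4*y)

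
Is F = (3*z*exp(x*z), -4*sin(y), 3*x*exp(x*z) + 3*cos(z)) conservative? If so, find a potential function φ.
Yes, F is conservative. φ = 3*exp(x*z) + 3*sin(z) + 4*cos(y)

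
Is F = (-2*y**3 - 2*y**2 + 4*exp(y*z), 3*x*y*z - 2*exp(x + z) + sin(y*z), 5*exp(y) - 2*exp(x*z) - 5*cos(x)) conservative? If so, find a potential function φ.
No, ∇×F = (-3*x*y - y*cos(y*z) + 5*exp(y) + 2*exp(x + z), 4*y*exp(y*z) + 2*z*exp(x*z) - 5*sin(x), 6*y**2 + 3*y*z + 4*y - 4*z*exp(y*z) - 2*exp(x + z)) ≠ 0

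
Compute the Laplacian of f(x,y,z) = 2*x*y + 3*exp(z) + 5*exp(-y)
3*exp(z) + 5*exp(-y)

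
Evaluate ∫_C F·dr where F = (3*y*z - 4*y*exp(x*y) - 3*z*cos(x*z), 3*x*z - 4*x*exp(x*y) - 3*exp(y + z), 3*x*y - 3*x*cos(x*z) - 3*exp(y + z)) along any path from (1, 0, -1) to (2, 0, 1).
3*(-E*(sin(1) + sin(2) + E) + 1)*exp(-1)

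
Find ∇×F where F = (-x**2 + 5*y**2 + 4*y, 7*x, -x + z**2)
(0, 1, 3 - 10*y)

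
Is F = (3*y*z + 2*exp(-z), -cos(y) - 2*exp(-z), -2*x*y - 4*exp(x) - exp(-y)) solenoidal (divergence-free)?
No, ∇·F = sin(y)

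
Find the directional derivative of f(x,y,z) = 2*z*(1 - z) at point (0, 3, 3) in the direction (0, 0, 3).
-10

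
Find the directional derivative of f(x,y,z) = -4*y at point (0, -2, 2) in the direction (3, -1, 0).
2*sqrt(10)/5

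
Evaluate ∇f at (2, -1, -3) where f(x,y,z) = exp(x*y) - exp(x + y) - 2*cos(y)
(-(1 + exp(3))*exp(-2), -E - 2*sin(1) + 2*exp(-2), 0)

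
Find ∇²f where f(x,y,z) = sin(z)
-sin(z)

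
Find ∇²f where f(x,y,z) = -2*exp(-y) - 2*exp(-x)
-2*exp(-y) - 2*exp(-x)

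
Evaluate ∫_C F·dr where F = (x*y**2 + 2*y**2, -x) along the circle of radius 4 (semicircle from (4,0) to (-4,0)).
-512/3 - 8*pi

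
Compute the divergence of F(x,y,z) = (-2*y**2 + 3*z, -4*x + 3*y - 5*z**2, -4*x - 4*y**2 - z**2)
3 - 2*z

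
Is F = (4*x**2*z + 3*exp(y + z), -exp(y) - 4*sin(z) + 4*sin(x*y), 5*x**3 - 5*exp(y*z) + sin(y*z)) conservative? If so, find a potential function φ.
No, ∇×F = (-5*z*exp(y*z) + z*cos(y*z) + 4*cos(z), -11*x**2 + 3*exp(y + z), 4*y*cos(x*y) - 3*exp(y + z)) ≠ 0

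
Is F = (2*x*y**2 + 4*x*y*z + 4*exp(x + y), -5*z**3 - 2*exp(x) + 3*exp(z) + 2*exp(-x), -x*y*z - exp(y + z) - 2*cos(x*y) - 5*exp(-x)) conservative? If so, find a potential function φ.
No, ∇×F = (-x*z + 2*x*sin(x*y) + 15*z**2 - 3*exp(z) - exp(y + z), (y*(4*x + z - 2*sin(x*y))*exp(x) - 5)*exp(-x), -4*x*y - 4*x*z - 2*exp(x) - 4*exp(x + y) - 2*exp(-x)) ≠ 0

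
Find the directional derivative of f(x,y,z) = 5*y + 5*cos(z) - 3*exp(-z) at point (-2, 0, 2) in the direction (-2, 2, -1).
-exp(-2) + 5*sin(2)/3 + 10/3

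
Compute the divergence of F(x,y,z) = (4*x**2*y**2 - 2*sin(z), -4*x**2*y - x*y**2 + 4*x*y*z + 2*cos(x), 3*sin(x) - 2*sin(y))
2*x*(-2*x + 4*y**2 - y + 2*z)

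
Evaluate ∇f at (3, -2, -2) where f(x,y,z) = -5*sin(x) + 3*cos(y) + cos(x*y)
(-2*sin(6) - 5*cos(3), 3*sin(6) + 3*sin(2), 0)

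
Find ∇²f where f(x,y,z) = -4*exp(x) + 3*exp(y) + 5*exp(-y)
-4*exp(x) + 3*exp(y) + 5*exp(-y)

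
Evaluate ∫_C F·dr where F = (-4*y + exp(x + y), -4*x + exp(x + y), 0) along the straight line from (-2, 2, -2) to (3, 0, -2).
-17 + exp(3)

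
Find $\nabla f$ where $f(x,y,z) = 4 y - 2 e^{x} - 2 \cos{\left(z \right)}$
(-2*exp(x), 4, 2*sin(z))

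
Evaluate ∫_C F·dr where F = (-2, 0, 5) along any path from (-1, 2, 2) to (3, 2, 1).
-13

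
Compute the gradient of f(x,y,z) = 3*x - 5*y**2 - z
(3, -10*y, -1)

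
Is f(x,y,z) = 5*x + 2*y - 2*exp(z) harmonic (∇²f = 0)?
No, ∇²f = -2*exp(z)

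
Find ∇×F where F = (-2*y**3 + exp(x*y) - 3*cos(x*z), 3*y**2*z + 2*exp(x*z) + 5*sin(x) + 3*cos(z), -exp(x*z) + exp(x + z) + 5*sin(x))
(-2*x*exp(x*z) - 3*y**2 + 3*sin(z), 3*x*sin(x*z) + z*exp(x*z) - exp(x + z) - 5*cos(x), -x*exp(x*y) + 6*y**2 + 2*z*exp(x*z) + 5*cos(x))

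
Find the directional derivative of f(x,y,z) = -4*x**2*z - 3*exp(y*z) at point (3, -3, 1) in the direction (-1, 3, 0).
3*sqrt(10)*(-3 + 8*exp(3))*exp(-3)/10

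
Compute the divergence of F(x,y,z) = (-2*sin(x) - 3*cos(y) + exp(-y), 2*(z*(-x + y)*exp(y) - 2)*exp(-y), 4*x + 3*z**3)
9*z**2 + 2*z - 2*cos(x) + 4*exp(-y)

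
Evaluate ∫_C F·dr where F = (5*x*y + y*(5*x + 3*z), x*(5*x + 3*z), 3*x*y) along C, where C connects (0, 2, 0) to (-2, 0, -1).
0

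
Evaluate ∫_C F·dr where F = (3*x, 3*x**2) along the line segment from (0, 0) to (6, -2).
-18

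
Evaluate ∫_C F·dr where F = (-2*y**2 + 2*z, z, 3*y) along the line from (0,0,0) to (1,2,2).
22/3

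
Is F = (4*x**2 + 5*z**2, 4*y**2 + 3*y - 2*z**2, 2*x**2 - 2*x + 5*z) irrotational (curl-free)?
No, ∇×F = (4*z, -4*x + 10*z + 2, 0)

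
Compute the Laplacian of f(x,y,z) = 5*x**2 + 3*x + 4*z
10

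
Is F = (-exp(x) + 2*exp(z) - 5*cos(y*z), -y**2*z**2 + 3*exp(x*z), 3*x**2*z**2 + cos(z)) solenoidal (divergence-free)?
No, ∇·F = 6*x**2*z - 2*y*z**2 - exp(x) - sin(z)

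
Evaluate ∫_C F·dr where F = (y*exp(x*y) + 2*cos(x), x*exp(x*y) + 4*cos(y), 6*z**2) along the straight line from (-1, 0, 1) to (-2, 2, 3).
exp(-4) + 2*sin(1) + 2*sin(2) + 51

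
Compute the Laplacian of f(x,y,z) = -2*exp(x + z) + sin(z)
-4*exp(x + z) - sin(z)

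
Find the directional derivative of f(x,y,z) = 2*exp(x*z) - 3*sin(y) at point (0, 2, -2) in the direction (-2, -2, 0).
sqrt(2)*(3*cos(2) + 4)/2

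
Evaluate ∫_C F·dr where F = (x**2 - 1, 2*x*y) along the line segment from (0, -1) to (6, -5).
154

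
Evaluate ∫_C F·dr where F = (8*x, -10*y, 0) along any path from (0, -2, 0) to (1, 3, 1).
-21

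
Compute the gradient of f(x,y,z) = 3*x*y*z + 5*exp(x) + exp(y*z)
(3*y*z + 5*exp(x), z*(3*x + exp(y*z)), y*(3*x + exp(y*z)))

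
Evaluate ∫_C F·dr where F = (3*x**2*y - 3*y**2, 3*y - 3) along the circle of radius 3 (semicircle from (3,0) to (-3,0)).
108 - 243*pi/8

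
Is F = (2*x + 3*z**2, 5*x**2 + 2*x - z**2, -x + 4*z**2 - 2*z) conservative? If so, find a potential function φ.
No, ∇×F = (2*z, 6*z + 1, 10*x + 2) ≠ 0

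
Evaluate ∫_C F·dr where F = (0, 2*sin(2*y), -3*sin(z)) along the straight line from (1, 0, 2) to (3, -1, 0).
4 - 4*cos(2)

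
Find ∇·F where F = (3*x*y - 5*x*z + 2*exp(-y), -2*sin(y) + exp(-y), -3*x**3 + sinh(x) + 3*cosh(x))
3*y - 5*z - 2*cos(y) - exp(-y)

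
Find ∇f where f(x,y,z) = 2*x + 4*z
(2, 0, 4)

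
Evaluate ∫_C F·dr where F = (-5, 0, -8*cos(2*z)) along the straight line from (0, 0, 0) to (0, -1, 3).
-4*sin(6)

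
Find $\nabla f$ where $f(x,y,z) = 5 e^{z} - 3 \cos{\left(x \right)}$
(3*sin(x), 0, 5*exp(z))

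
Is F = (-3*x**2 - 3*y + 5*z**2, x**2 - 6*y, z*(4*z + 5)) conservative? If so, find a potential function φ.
No, ∇×F = (0, 10*z, 2*x + 3) ≠ 0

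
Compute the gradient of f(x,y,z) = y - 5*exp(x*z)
(-5*z*exp(x*z), 1, -5*x*exp(x*z))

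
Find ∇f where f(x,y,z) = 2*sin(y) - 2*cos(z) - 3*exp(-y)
(0, 2*cos(y) + 3*exp(-y), 2*sin(z))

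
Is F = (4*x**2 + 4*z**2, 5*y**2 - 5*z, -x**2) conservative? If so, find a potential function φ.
No, ∇×F = (5, 2*x + 8*z, 0) ≠ 0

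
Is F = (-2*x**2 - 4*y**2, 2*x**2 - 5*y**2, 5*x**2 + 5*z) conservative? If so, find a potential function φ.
No, ∇×F = (0, -10*x, 4*x + 8*y) ≠ 0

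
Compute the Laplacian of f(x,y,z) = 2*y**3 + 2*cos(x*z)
-2*x**2*cos(x*z) + 12*y - 2*z**2*cos(x*z)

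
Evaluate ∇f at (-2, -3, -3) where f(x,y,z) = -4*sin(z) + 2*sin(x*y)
(-6*cos(6), -4*cos(6), -4*cos(3))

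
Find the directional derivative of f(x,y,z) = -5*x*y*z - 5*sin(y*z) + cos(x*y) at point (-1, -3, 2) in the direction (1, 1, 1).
sqrt(3)*(4*sin(3) + 5*cos(6) + 25)/3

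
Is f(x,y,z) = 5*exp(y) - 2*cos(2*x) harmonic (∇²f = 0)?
No, ∇²f = 5*exp(y) + 8*cos(2*x)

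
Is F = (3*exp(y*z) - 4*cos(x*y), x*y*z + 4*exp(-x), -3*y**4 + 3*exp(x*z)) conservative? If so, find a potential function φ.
No, ∇×F = (y*(-x - 12*y**2), 3*y*exp(y*z) - 3*z*exp(x*z), -4*x*sin(x*y) + y*z - 3*z*exp(y*z) - 4*exp(-x)) ≠ 0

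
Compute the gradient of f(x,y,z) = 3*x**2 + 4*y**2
(6*x, 8*y, 0)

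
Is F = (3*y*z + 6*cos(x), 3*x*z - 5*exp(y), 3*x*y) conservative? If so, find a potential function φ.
Yes, F is conservative. φ = 3*x*y*z - 5*exp(y) + 6*sin(x)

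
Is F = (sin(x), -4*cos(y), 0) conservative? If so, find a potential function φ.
Yes, F is conservative. φ = -4*sin(y) - cos(x)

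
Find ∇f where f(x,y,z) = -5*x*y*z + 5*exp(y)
(-5*y*z, -5*x*z + 5*exp(y), -5*x*y)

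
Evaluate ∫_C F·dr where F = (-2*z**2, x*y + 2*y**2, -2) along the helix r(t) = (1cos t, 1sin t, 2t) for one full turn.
8*pi*(-4*pi - 1)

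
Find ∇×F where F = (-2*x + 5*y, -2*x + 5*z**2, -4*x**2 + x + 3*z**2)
(-10*z, 8*x - 1, -7)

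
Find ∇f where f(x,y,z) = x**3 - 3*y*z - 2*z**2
(3*x**2, -3*z, -3*y - 4*z)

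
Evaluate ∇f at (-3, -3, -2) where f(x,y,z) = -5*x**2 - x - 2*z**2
(29, 0, 8)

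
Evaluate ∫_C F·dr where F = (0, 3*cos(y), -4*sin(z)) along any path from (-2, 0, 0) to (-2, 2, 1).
-4 + 4*cos(1) + 3*sin(2)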